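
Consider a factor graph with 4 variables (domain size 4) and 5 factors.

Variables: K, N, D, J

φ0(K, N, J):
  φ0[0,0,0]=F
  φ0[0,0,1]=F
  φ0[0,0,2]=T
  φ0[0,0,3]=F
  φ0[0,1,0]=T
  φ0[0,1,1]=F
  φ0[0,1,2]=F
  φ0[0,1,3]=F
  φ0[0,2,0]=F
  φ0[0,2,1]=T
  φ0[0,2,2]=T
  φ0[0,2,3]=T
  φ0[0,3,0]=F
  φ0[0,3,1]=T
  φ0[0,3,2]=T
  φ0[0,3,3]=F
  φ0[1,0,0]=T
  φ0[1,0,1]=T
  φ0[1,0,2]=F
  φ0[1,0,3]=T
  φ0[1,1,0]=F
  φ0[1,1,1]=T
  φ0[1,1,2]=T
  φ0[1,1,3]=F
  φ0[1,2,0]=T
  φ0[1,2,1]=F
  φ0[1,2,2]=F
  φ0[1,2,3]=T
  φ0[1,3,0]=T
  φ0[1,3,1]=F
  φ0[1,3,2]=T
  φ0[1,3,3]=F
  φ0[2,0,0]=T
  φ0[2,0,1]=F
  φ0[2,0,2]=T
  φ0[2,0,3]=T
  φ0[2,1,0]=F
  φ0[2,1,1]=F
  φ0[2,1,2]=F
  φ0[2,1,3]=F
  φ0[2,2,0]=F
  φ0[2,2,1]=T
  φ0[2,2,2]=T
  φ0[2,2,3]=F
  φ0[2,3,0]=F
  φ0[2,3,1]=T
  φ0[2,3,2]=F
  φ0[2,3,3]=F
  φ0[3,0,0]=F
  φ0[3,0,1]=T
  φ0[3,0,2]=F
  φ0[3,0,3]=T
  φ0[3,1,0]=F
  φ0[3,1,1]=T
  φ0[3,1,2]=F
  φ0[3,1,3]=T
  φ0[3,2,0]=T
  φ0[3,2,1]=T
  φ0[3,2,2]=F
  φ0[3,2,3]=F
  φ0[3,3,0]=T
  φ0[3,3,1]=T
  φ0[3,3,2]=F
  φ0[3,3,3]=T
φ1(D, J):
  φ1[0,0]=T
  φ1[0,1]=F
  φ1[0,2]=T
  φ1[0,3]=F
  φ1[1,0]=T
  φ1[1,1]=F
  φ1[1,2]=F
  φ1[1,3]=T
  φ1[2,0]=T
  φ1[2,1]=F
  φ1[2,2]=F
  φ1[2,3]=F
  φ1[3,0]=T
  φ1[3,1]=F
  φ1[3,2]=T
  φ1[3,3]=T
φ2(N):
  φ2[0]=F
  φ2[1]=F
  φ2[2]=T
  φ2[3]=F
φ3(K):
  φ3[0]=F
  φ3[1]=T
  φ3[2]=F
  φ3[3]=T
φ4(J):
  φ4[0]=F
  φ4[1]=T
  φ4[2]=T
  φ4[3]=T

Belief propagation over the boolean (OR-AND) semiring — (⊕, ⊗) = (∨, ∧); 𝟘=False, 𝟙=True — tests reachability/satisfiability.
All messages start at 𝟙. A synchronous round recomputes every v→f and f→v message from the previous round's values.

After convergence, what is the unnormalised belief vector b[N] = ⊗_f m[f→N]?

init: all messages = 𝟙 over 4 values
r1 m[φ0→K] = [T, T, T, T]
r1 m[φ0→N] = [T, T, T, T]
r1 m[φ0→J] = [T, T, T, T]
r1 m[φ1→D] = [T, T, T, T]
r1 m[φ1→J] = [T, F, T, T]
r1 m[φ2→N] = [F, F, T, F]
r1 m[φ3→K] = [F, T, F, T]
r1 m[φ4→J] = [F, T, T, T]
r1 m[K→φ0] = [T, T, T, T]
r1 m[K→φ3] = [T, T, T, T]
r1 m[N→φ0] = [T, T, T, T]
r1 m[N→φ2] = [T, T, T, T]
r1 m[D→φ1] = [T, T, T, T]
r1 m[J→φ0] = [T, T, T, T]
r1 m[J→φ1] = [T, T, T, T]
r1 m[J→φ4] = [T, T, T, T]
r2 m[φ0→K] = [T, T, T, T]
r2 m[φ0→N] = [T, T, T, T]
r2 m[φ0→J] = [T, T, T, T]
r2 m[φ1→D] = [T, T, T, T]
r2 m[φ1→J] = [T, F, T, T]
r2 m[φ2→N] = [F, F, T, F]
r2 m[φ3→K] = [F, T, F, T]
r2 m[φ4→J] = [F, T, T, T]
r2 m[K→φ0] = [F, T, F, T]
r2 m[K→φ3] = [T, T, T, T]
r2 m[N→φ0] = [F, F, T, F]
r2 m[N→φ2] = [T, T, T, T]
r2 m[D→φ1] = [T, T, T, T]
r2 m[J→φ0] = [F, F, T, T]
r2 m[J→φ1] = [F, T, T, T]
r2 m[J→φ4] = [T, F, T, T]
r3 m[φ0→K] = [T, T, T, F]
r3 m[φ0→N] = [T, T, T, T]
r3 m[φ0→J] = [T, T, F, T]
r3 m[φ1→D] = [T, T, F, T]
r3 m[φ1→J] = [T, F, T, T]
r3 m[φ2→N] = [F, F, T, F]
r3 m[φ3→K] = [F, T, F, T]
r3 m[φ4→J] = [F, T, T, T]
r3 m[K→φ0] = [F, T, F, T]
r3 m[K→φ3] = [T, T, T, T]
r3 m[N→φ0] = [F, F, T, F]
r3 m[N→φ2] = [T, T, T, T]
r3 m[D→φ1] = [T, T, T, T]
r3 m[J→φ0] = [F, F, T, T]
r3 m[J→φ1] = [F, T, T, T]
r3 m[J→φ4] = [T, F, T, T]
r4 m[φ0→K] = [T, T, T, F]
r4 m[φ0→N] = [T, T, T, T]
r4 m[φ0→J] = [T, T, F, T]
r4 m[φ1→D] = [T, T, F, T]
r4 m[φ1→J] = [T, F, T, T]
r4 m[φ2→N] = [F, F, T, F]
r4 m[φ3→K] = [F, T, F, T]
r4 m[φ4→J] = [F, T, T, T]
r4 m[K→φ0] = [F, T, F, T]
r4 m[K→φ3] = [T, T, T, F]
r4 m[N→φ0] = [F, F, T, F]
r4 m[N→φ2] = [T, T, T, T]
r4 m[D→φ1] = [T, T, T, T]
r4 m[J→φ0] = [F, F, T, T]
r4 m[J→φ1] = [F, T, F, T]
r4 m[J→φ4] = [T, F, F, T]
r5 m[φ0→K] = [T, T, T, F]
r5 m[φ0→N] = [T, T, T, T]
r5 m[φ0→J] = [T, T, F, T]
r5 m[φ1→D] = [F, T, F, T]
r5 m[φ1→J] = [T, F, T, T]
r5 m[φ2→N] = [F, F, T, F]
r5 m[φ3→K] = [F, T, F, T]
r5 m[φ4→J] = [F, T, T, T]
r5 m[K→φ0] = [F, T, F, T]
r5 m[K→φ3] = [T, T, T, F]
r5 m[N→φ0] = [F, F, T, F]
r5 m[N→φ2] = [T, T, T, T]
r5 m[D→φ1] = [T, T, T, T]
r5 m[J→φ0] = [F, F, T, T]
r5 m[J→φ1] = [F, T, F, T]
r5 m[J→φ4] = [T, F, F, T]
r6 m[φ0→K] = [T, T, T, F]
r6 m[φ0→N] = [T, T, T, T]
r6 m[φ0→J] = [T, T, F, T]
r6 m[φ1→D] = [F, T, F, T]
r6 m[φ1→J] = [T, F, T, T]
r6 m[φ2→N] = [F, F, T, F]
r6 m[φ3→K] = [F, T, F, T]
r6 m[φ4→J] = [F, T, T, T]
r6 m[K→φ0] = [F, T, F, T]
r6 m[K→φ3] = [T, T, T, F]
r6 m[N→φ0] = [F, F, T, F]
r6 m[N→φ2] = [T, T, T, T]
r6 m[D→φ1] = [T, T, T, T]
r6 m[J→φ0] = [F, F, T, T]
r6 m[J→φ1] = [F, T, F, T]
r6 m[J→φ4] = [T, F, F, T]
fixed point reached at round 6
b[N] = ⊗ incoming = [F, F, T, F]

b[N] = [F, F, T, F]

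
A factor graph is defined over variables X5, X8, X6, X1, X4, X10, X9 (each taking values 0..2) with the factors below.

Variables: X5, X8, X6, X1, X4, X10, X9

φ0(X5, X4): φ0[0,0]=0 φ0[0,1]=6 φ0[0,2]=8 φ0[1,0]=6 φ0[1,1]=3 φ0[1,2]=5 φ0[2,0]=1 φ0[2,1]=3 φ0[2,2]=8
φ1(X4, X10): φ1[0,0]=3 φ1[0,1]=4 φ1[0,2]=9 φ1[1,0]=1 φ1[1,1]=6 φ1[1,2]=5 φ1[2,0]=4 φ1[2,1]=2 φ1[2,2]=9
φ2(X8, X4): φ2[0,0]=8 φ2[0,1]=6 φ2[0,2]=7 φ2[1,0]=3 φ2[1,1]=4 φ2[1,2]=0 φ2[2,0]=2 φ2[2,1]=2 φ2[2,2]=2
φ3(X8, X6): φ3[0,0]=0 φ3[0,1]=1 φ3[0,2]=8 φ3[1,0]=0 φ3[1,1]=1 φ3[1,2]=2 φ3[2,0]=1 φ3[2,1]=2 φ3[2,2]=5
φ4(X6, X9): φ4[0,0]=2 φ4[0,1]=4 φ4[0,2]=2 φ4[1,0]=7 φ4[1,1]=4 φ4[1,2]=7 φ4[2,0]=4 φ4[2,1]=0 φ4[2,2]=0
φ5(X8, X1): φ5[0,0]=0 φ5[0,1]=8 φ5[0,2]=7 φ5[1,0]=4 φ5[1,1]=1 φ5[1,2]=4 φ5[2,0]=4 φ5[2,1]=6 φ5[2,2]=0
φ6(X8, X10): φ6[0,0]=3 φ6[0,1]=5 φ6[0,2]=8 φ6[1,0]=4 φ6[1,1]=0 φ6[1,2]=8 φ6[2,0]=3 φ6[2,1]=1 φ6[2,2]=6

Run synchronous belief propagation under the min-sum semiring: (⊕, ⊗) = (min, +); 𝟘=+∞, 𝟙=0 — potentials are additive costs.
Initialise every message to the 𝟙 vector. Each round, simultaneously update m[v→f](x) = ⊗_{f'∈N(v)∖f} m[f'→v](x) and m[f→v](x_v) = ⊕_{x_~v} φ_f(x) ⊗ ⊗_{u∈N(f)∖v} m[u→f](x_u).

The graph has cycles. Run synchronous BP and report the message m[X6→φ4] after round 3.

init: all messages = 𝟙 over 3 values
r1 m[φ0→X5] = [0, 3, 1]
r1 m[φ0→X4] = [0, 3, 5]
r1 m[φ1→X4] = [3, 1, 2]
r1 m[φ1→X10] = [1, 2, 5]
r1 m[φ2→X8] = [6, 0, 2]
r1 m[φ2→X4] = [2, 2, 0]
r1 m[φ3→X8] = [0, 0, 1]
r1 m[φ3→X6] = [0, 1, 2]
r1 m[φ4→X6] = [2, 4, 0]
r1 m[φ4→X9] = [2, 0, 0]
r1 m[φ5→X8] = [0, 1, 0]
r1 m[φ5→X1] = [0, 1, 0]
r1 m[φ6→X8] = [3, 0, 1]
r1 m[φ6→X10] = [3, 0, 6]
r1 m[X5→φ0] = [0, 0, 0]
r1 m[X8→φ2] = [0, 0, 0]
r1 m[X8→φ3] = [0, 0, 0]
r1 m[X8→φ5] = [0, 0, 0]
r1 m[X8→φ6] = [0, 0, 0]
r1 m[X6→φ3] = [0, 0, 0]
r1 m[X6→φ4] = [0, 0, 0]
r1 m[X1→φ5] = [0, 0, 0]
r1 m[X4→φ0] = [0, 0, 0]
r1 m[X4→φ1] = [0, 0, 0]
r1 m[X4→φ2] = [0, 0, 0]
r1 m[X10→φ1] = [0, 0, 0]
r1 m[X10→φ6] = [0, 0, 0]
r1 m[X9→φ4] = [0, 0, 0]
r2 m[φ0→X5] = [0, 3, 1]
r2 m[φ0→X4] = [0, 3, 5]
r2 m[φ1→X4] = [3, 1, 2]
r2 m[φ1→X10] = [1, 2, 5]
r2 m[φ2→X8] = [6, 0, 2]
r2 m[φ2→X4] = [2, 2, 0]
r2 m[φ3→X8] = [0, 0, 1]
r2 m[φ3→X6] = [0, 1, 2]
r2 m[φ4→X6] = [2, 4, 0]
r2 m[φ4→X9] = [2, 0, 0]
r2 m[φ5→X8] = [0, 1, 0]
r2 m[φ5→X1] = [0, 1, 0]
r2 m[φ6→X8] = [3, 0, 1]
r2 m[φ6→X10] = [3, 0, 6]
r2 m[X5→φ0] = [0, 0, 0]
r2 m[X8→φ2] = [3, 1, 2]
r2 m[X8→φ3] = [9, 1, 3]
r2 m[X8→φ5] = [9, 0, 4]
r2 m[X8→φ6] = [6, 1, 3]
r2 m[X6→φ3] = [2, 4, 0]
r2 m[X6→φ4] = [0, 1, 2]
r2 m[X1→φ5] = [0, 0, 0]
r2 m[X4→φ0] = [5, 3, 2]
r2 m[X4→φ1] = [2, 5, 5]
r2 m[X4→φ2] = [3, 4, 7]
r2 m[X10→φ1] = [3, 0, 6]
r2 m[X10→φ6] = [1, 2, 5]
r2 m[X9→φ4] = [0, 0, 0]
r3 m[φ0→X5] = [5, 6, 6]
r3 m[φ0→X4] = [0, 3, 5]
r3 m[φ1→X4] = [4, 4, 2]
r3 m[φ1→X10] = [5, 6, 10]
r3 m[φ2→X8] = [10, 6, 5]
r3 m[φ2→X4] = [4, 4, 1]
r3 m[φ3→X8] = [2, 2, 3]
r3 m[φ3→X6] = [1, 2, 3]
r3 m[φ4→X6] = [2, 4, 0]
r3 m[φ4→X9] = [2, 2, 2]
r3 m[φ5→X8] = [0, 1, 0]
r3 m[φ5→X1] = [4, 1, 4]
r3 m[φ6→X8] = [4, 2, 3]
r3 m[φ6→X10] = [5, 1, 9]
r3 m[X5→φ0] = [0, 0, 0]
r3 m[X8→φ2] = [3, 1, 2]
r3 m[X8→φ3] = [9, 1, 3]
r3 m[X8→φ5] = [9, 0, 4]
r3 m[X8→φ6] = [6, 1, 3]
r3 m[X6→φ3] = [2, 4, 0]
r3 m[X6→φ4] = [0, 1, 2]
r3 m[X1→φ5] = [0, 0, 0]
r3 m[X4→φ0] = [5, 3, 2]
r3 m[X4→φ1] = [2, 5, 5]
r3 m[X4→φ2] = [3, 4, 7]
r3 m[X10→φ1] = [3, 0, 6]
r3 m[X10→φ6] = [1, 2, 5]
r3 m[X9→φ4] = [0, 0, 0]

message @ round 3 = [0, 1, 2]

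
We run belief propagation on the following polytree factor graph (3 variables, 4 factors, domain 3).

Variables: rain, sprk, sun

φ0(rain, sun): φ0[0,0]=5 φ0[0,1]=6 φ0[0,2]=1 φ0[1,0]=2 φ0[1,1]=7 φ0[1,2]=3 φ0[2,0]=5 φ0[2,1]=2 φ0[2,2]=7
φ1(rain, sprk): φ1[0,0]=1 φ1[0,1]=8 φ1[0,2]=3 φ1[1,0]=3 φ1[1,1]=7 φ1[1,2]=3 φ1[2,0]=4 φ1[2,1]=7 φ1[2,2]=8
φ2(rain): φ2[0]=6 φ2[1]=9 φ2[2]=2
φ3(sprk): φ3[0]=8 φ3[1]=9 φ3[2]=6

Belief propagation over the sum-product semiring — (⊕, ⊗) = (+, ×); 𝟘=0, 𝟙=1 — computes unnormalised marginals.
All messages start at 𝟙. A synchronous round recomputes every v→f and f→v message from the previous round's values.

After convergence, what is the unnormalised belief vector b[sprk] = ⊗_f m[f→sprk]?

init: all messages = 𝟙 over 3 values
r1 m[φ0→rain] = [12, 12, 14]
r1 m[φ0→sun] = [12, 15, 11]
r1 m[φ1→rain] = [12, 13, 19]
r1 m[φ1→sprk] = [8, 22, 14]
r1 m[φ2→rain] = [6, 9, 2]
r1 m[φ3→sprk] = [8, 9, 6]
r1 m[rain→φ0] = [1, 1, 1]
r1 m[rain→φ1] = [1, 1, 1]
r1 m[rain→φ2] = [1, 1, 1]
r1 m[sprk→φ1] = [1, 1, 1]
r1 m[sprk→φ3] = [1, 1, 1]
r1 m[sun→φ0] = [1, 1, 1]
r2 m[φ0→rain] = [12, 12, 14]
r2 m[φ0→sun] = [12, 15, 11]
r2 m[φ1→rain] = [12, 13, 19]
r2 m[φ1→sprk] = [8, 22, 14]
r2 m[φ2→rain] = [6, 9, 2]
r2 m[φ3→sprk] = [8, 9, 6]
r2 m[rain→φ0] = [72, 117, 38]
r2 m[rain→φ1] = [72, 108, 28]
r2 m[rain→φ2] = [144, 156, 266]
r2 m[sprk→φ1] = [8, 9, 6]
r2 m[sprk→φ3] = [8, 22, 14]
r2 m[sun→φ0] = [1, 1, 1]
r3 m[φ0→rain] = [12, 12, 14]
r3 m[φ0→sun] = [784, 1327, 689]
r3 m[φ1→rain] = [98, 105, 143]
r3 m[φ1→sprk] = [508, 1528, 764]
r3 m[φ2→rain] = [6, 9, 2]
r3 m[φ3→sprk] = [8, 9, 6]
r3 m[rain→φ0] = [72, 117, 38]
r3 m[rain→φ1] = [72, 108, 28]
r3 m[rain→φ2] = [144, 156, 266]
r3 m[sprk→φ1] = [8, 9, 6]
r3 m[sprk→φ3] = [8, 22, 14]
r3 m[sun→φ0] = [1, 1, 1]
r4 m[φ0→rain] = [12, 12, 14]
r4 m[φ0→sun] = [784, 1327, 689]
r4 m[φ1→rain] = [98, 105, 143]
r4 m[φ1→sprk] = [508, 1528, 764]
r4 m[φ2→rain] = [6, 9, 2]
r4 m[φ3→sprk] = [8, 9, 6]
r4 m[rain→φ0] = [588, 945, 286]
r4 m[rain→φ1] = [72, 108, 28]
r4 m[rain→φ2] = [1176, 1260, 2002]
r4 m[sprk→φ1] = [8, 9, 6]
r4 m[sprk→φ3] = [508, 1528, 764]
r4 m[sun→φ0] = [1, 1, 1]
r5 m[φ0→rain] = [12, 12, 14]
r5 m[φ0→sun] = [6260, 10715, 5425]
r5 m[φ1→rain] = [98, 105, 143]
r5 m[φ1→sprk] = [508, 1528, 764]
r5 m[φ2→rain] = [6, 9, 2]
r5 m[φ3→sprk] = [8, 9, 6]
r5 m[rain→φ0] = [588, 945, 286]
r5 m[rain→φ1] = [72, 108, 28]
r5 m[rain→φ2] = [1176, 1260, 2002]
r5 m[sprk→φ1] = [8, 9, 6]
r5 m[sprk→φ3] = [508, 1528, 764]
r5 m[sun→φ0] = [1, 1, 1]
r6 m[φ0→rain] = [12, 12, 14]
r6 m[φ0→sun] = [6260, 10715, 5425]
r6 m[φ1→rain] = [98, 105, 143]
r6 m[φ1→sprk] = [508, 1528, 764]
r6 m[φ2→rain] = [6, 9, 2]
r6 m[φ3→sprk] = [8, 9, 6]
r6 m[rain→φ0] = [588, 945, 286]
r6 m[rain→φ1] = [72, 108, 28]
r6 m[rain→φ2] = [1176, 1260, 2002]
r6 m[sprk→φ1] = [8, 9, 6]
r6 m[sprk→φ3] = [508, 1528, 764]
r6 m[sun→φ0] = [1, 1, 1]
fixed point reached at round 6
b[sprk] = ⊗ incoming = [4064, 13752, 4584]

b[sprk] = [4064, 13752, 4584]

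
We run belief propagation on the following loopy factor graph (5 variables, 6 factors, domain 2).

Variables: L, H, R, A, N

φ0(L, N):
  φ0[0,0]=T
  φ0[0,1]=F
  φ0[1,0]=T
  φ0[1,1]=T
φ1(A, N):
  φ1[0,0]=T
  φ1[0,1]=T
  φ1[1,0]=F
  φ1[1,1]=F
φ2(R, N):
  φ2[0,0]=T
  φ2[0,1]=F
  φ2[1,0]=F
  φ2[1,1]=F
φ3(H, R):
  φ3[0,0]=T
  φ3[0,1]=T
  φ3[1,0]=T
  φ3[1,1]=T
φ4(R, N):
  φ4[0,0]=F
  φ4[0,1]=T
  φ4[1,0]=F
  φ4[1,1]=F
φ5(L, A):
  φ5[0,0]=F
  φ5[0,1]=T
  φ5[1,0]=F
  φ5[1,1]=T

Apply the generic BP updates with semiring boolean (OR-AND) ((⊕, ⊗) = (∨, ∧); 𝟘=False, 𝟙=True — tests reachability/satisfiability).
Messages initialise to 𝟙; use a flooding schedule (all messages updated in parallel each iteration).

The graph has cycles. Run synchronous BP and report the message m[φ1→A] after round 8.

message @ round 8 = [F, F]

init: all messages = 𝟙 over 2 values
r1 m[φ0→L] = [T, T]
r1 m[φ0→N] = [T, T]
r1 m[φ1→A] = [T, F]
r1 m[φ1→N] = [T, T]
r1 m[φ2→R] = [T, F]
r1 m[φ2→N] = [T, F]
r1 m[φ3→H] = [T, T]
r1 m[φ3→R] = [T, T]
r1 m[φ4→R] = [T, F]
r1 m[φ4→N] = [F, T]
r1 m[φ5→L] = [T, T]
r1 m[φ5→A] = [F, T]
r1 m[L→φ0] = [T, T]
r1 m[L→φ5] = [T, T]
r1 m[H→φ3] = [T, T]
r1 m[R→φ2] = [T, T]
r1 m[R→φ3] = [T, T]
r1 m[R→φ4] = [T, T]
r1 m[A→φ1] = [T, T]
r1 m[A→φ5] = [T, T]
r1 m[N→φ0] = [T, T]
r1 m[N→φ1] = [T, T]
r1 m[N→φ2] = [T, T]
r1 m[N→φ4] = [T, T]
r2 m[φ0→L] = [T, T]
r2 m[φ0→N] = [T, T]
r2 m[φ1→A] = [T, F]
r2 m[φ1→N] = [T, T]
r2 m[φ2→R] = [T, F]
r2 m[φ2→N] = [T, F]
r2 m[φ3→H] = [T, T]
r2 m[φ3→R] = [T, T]
r2 m[φ4→R] = [T, F]
r2 m[φ4→N] = [F, T]
r2 m[φ5→L] = [T, T]
r2 m[φ5→A] = [F, T]
r2 m[L→φ0] = [T, T]
r2 m[L→φ5] = [T, T]
r2 m[H→φ3] = [T, T]
r2 m[R→φ2] = [T, F]
r2 m[R→φ3] = [T, F]
r2 m[R→φ4] = [T, F]
r2 m[A→φ1] = [F, T]
r2 m[A→φ5] = [T, F]
r2 m[N→φ0] = [F, F]
r2 m[N→φ1] = [F, F]
r2 m[N→φ2] = [F, T]
r2 m[N→φ4] = [T, F]
r3 m[φ0→L] = [F, F]
r3 m[φ0→N] = [T, T]
r3 m[φ1→A] = [F, F]
r3 m[φ1→N] = [F, F]
r3 m[φ2→R] = [F, F]
r3 m[φ2→N] = [T, F]
r3 m[φ3→H] = [T, T]
r3 m[φ3→R] = [T, T]
r3 m[φ4→R] = [F, F]
r3 m[φ4→N] = [F, T]
r3 m[φ5→L] = [F, F]
r3 m[φ5→A] = [F, T]
r3 m[L→φ0] = [T, T]
r3 m[L→φ5] = [T, T]
r3 m[H→φ3] = [T, T]
r3 m[R→φ2] = [T, F]
r3 m[R→φ3] = [T, F]
r3 m[R→φ4] = [T, F]
r3 m[A→φ1] = [F, T]
r3 m[A→φ5] = [T, F]
r3 m[N→φ0] = [F, F]
r3 m[N→φ1] = [F, F]
r3 m[N→φ2] = [F, T]
r3 m[N→φ4] = [T, F]
r4 m[φ0→L] = [F, F]
r4 m[φ0→N] = [T, T]
r4 m[φ1→A] = [F, F]
r4 m[φ1→N] = [F, F]
r4 m[φ2→R] = [F, F]
r4 m[φ2→N] = [T, F]
r4 m[φ3→H] = [T, T]
r4 m[φ3→R] = [T, T]
r4 m[φ4→R] = [F, F]
r4 m[φ4→N] = [F, T]
r4 m[φ5→L] = [F, F]
r4 m[φ5→A] = [F, T]
r4 m[L→φ0] = [F, F]
r4 m[L→φ5] = [F, F]
r4 m[H→φ3] = [T, T]
r4 m[R→φ2] = [F, F]
r4 m[R→φ3] = [F, F]
r4 m[R→φ4] = [F, F]
r4 m[A→φ1] = [F, T]
r4 m[A→φ5] = [F, F]
r4 m[N→φ0] = [F, F]
r4 m[N→φ1] = [F, F]
r4 m[N→φ2] = [F, F]
r4 m[N→φ4] = [F, F]
r5 m[φ0→L] = [F, F]
r5 m[φ0→N] = [F, F]
r5 m[φ1→A] = [F, F]
r5 m[φ1→N] = [F, F]
r5 m[φ2→R] = [F, F]
r5 m[φ2→N] = [F, F]
r5 m[φ3→H] = [F, F]
r5 m[φ3→R] = [T, T]
r5 m[φ4→R] = [F, F]
r5 m[φ4→N] = [F, F]
r5 m[φ5→L] = [F, F]
r5 m[φ5→A] = [F, F]
r5 m[L→φ0] = [F, F]
r5 m[L→φ5] = [F, F]
r5 m[H→φ3] = [T, T]
r5 m[R→φ2] = [F, F]
r5 m[R→φ3] = [F, F]
r5 m[R→φ4] = [F, F]
r5 m[A→φ1] = [F, T]
r5 m[A→φ5] = [F, F]
r5 m[N→φ0] = [F, F]
r5 m[N→φ1] = [F, F]
r5 m[N→φ2] = [F, F]
r5 m[N→φ4] = [F, F]
r6 m[φ0→L] = [F, F]
r6 m[φ0→N] = [F, F]
r6 m[φ1→A] = [F, F]
r6 m[φ1→N] = [F, F]
r6 m[φ2→R] = [F, F]
r6 m[φ2→N] = [F, F]
r6 m[φ3→H] = [F, F]
r6 m[φ3→R] = [T, T]
r6 m[φ4→R] = [F, F]
r6 m[φ4→N] = [F, F]
r6 m[φ5→L] = [F, F]
r6 m[φ5→A] = [F, F]
r6 m[L→φ0] = [F, F]
r6 m[L→φ5] = [F, F]
r6 m[H→φ3] = [T, T]
r6 m[R→φ2] = [F, F]
r6 m[R→φ3] = [F, F]
r6 m[R→φ4] = [F, F]
r6 m[A→φ1] = [F, F]
r6 m[A→φ5] = [F, F]
r6 m[N→φ0] = [F, F]
r6 m[N→φ1] = [F, F]
r6 m[N→φ2] = [F, F]
r6 m[N→φ4] = [F, F]
r7 m[φ0→L] = [F, F]
r7 m[φ0→N] = [F, F]
r7 m[φ1→A] = [F, F]
r7 m[φ1→N] = [F, F]
r7 m[φ2→R] = [F, F]
r7 m[φ2→N] = [F, F]
r7 m[φ3→H] = [F, F]
r7 m[φ3→R] = [T, T]
r7 m[φ4→R] = [F, F]
r7 m[φ4→N] = [F, F]
r7 m[φ5→L] = [F, F]
r7 m[φ5→A] = [F, F]
r7 m[L→φ0] = [F, F]
r7 m[L→φ5] = [F, F]
r7 m[H→φ3] = [T, T]
r7 m[R→φ2] = [F, F]
r7 m[R→φ3] = [F, F]
r7 m[R→φ4] = [F, F]
r7 m[A→φ1] = [F, F]
r7 m[A→φ5] = [F, F]
r7 m[N→φ0] = [F, F]
r7 m[N→φ1] = [F, F]
r7 m[N→φ2] = [F, F]
r7 m[N→φ4] = [F, F]
r8 m[φ0→L] = [F, F]
r8 m[φ0→N] = [F, F]
r8 m[φ1→A] = [F, F]
r8 m[φ1→N] = [F, F]
r8 m[φ2→R] = [F, F]
r8 m[φ2→N] = [F, F]
r8 m[φ3→H] = [F, F]
r8 m[φ3→R] = [T, T]
r8 m[φ4→R] = [F, F]
r8 m[φ4→N] = [F, F]
r8 m[φ5→L] = [F, F]
r8 m[φ5→A] = [F, F]
r8 m[L→φ0] = [F, F]
r8 m[L→φ5] = [F, F]
r8 m[H→φ3] = [T, T]
r8 m[R→φ2] = [F, F]
r8 m[R→φ3] = [F, F]
r8 m[R→φ4] = [F, F]
r8 m[A→φ1] = [F, F]
r8 m[A→φ5] = [F, F]
r8 m[N→φ0] = [F, F]
r8 m[N→φ1] = [F, F]
r8 m[N→φ2] = [F, F]
r8 m[N→φ4] = [F, F]
fixed point reached at round 7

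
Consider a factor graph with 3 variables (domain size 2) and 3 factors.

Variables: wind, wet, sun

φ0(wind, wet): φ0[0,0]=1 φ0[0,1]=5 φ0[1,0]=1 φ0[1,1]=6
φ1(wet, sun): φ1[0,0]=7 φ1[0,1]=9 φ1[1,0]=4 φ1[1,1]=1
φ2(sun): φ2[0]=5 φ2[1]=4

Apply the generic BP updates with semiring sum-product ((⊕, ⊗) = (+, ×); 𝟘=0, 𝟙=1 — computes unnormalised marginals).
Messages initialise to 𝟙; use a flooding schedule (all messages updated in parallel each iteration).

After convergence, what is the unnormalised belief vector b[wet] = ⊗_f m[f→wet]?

b[wet] = [142, 264]

init: all messages = 𝟙 over 2 values
r1 m[φ0→wind] = [6, 7]
r1 m[φ0→wet] = [2, 11]
r1 m[φ1→wet] = [16, 5]
r1 m[φ1→sun] = [11, 10]
r1 m[φ2→sun] = [5, 4]
r1 m[wind→φ0] = [1, 1]
r1 m[wet→φ0] = [1, 1]
r1 m[wet→φ1] = [1, 1]
r1 m[sun→φ1] = [1, 1]
r1 m[sun→φ2] = [1, 1]
r2 m[φ0→wind] = [6, 7]
r2 m[φ0→wet] = [2, 11]
r2 m[φ1→wet] = [16, 5]
r2 m[φ1→sun] = [11, 10]
r2 m[φ2→sun] = [5, 4]
r2 m[wind→φ0] = [1, 1]
r2 m[wet→φ0] = [16, 5]
r2 m[wet→φ1] = [2, 11]
r2 m[sun→φ1] = [5, 4]
r2 m[sun→φ2] = [11, 10]
r3 m[φ0→wind] = [41, 46]
r3 m[φ0→wet] = [2, 11]
r3 m[φ1→wet] = [71, 24]
r3 m[φ1→sun] = [58, 29]
r3 m[φ2→sun] = [5, 4]
r3 m[wind→φ0] = [1, 1]
r3 m[wet→φ0] = [16, 5]
r3 m[wet→φ1] = [2, 11]
r3 m[sun→φ1] = [5, 4]
r3 m[sun→φ2] = [11, 10]
r4 m[φ0→wind] = [41, 46]
r4 m[φ0→wet] = [2, 11]
r4 m[φ1→wet] = [71, 24]
r4 m[φ1→sun] = [58, 29]
r4 m[φ2→sun] = [5, 4]
r4 m[wind→φ0] = [1, 1]
r4 m[wet→φ0] = [71, 24]
r4 m[wet→φ1] = [2, 11]
r4 m[sun→φ1] = [5, 4]
r4 m[sun→φ2] = [58, 29]
r5 m[φ0→wind] = [191, 215]
r5 m[φ0→wet] = [2, 11]
r5 m[φ1→wet] = [71, 24]
r5 m[φ1→sun] = [58, 29]
r5 m[φ2→sun] = [5, 4]
r5 m[wind→φ0] = [1, 1]
r5 m[wet→φ0] = [71, 24]
r5 m[wet→φ1] = [2, 11]
r5 m[sun→φ1] = [5, 4]
r5 m[sun→φ2] = [58, 29]
r6 m[φ0→wind] = [191, 215]
r6 m[φ0→wet] = [2, 11]
r6 m[φ1→wet] = [71, 24]
r6 m[φ1→sun] = [58, 29]
r6 m[φ2→sun] = [5, 4]
r6 m[wind→φ0] = [1, 1]
r6 m[wet→φ0] = [71, 24]
r6 m[wet→φ1] = [2, 11]
r6 m[sun→φ1] = [5, 4]
r6 m[sun→φ2] = [58, 29]
fixed point reached at round 6
b[wet] = ⊗ incoming = [142, 264]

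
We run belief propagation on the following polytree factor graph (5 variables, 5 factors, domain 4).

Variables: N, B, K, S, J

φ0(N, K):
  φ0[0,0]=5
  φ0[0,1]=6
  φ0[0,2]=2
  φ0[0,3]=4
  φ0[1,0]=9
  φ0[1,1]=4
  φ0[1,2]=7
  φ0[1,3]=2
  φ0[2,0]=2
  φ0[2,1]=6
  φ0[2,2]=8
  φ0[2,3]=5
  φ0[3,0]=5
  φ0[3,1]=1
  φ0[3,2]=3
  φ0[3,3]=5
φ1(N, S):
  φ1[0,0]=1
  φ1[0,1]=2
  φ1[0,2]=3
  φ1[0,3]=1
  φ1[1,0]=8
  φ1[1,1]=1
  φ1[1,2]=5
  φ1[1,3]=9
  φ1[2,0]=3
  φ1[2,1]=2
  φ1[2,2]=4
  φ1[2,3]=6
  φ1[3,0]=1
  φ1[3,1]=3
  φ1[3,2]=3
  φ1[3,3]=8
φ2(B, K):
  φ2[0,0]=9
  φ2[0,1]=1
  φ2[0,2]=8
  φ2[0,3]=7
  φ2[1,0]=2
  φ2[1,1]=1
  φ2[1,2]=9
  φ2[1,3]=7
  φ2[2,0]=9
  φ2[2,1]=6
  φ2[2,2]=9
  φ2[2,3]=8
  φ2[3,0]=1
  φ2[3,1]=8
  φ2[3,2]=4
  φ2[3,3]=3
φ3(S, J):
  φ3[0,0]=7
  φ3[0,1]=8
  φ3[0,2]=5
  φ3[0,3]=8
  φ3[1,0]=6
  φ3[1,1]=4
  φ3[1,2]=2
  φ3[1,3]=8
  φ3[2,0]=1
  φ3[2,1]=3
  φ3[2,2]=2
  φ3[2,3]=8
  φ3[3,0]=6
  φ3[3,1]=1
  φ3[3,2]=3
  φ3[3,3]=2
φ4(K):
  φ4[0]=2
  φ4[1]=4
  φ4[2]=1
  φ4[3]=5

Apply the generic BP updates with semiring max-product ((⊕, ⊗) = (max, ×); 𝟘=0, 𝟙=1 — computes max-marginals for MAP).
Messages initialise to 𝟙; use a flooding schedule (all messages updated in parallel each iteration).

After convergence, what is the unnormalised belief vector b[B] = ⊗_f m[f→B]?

b[B] = [10368, 8400, 10368, 8192]

init: all messages = 𝟙 over 4 values
r1 m[φ0→N] = [6, 9, 8, 5]
r1 m[φ0→K] = [9, 6, 8, 5]
r1 m[φ1→N] = [3, 9, 6, 8]
r1 m[φ1→S] = [8, 3, 5, 9]
r1 m[φ2→B] = [9, 9, 9, 8]
r1 m[φ2→K] = [9, 8, 9, 8]
r1 m[φ3→S] = [8, 8, 8, 6]
r1 m[φ3→J] = [7, 8, 5, 8]
r1 m[φ4→K] = [2, 4, 1, 5]
r1 m[N→φ0] = [1, 1, 1, 1]
r1 m[N→φ1] = [1, 1, 1, 1]
r1 m[B→φ2] = [1, 1, 1, 1]
r1 m[K→φ0] = [1, 1, 1, 1]
r1 m[K→φ2] = [1, 1, 1, 1]
r1 m[K→φ4] = [1, 1, 1, 1]
r1 m[S→φ1] = [1, 1, 1, 1]
r1 m[S→φ3] = [1, 1, 1, 1]
r1 m[J→φ3] = [1, 1, 1, 1]
r2 m[φ0→N] = [6, 9, 8, 5]
r2 m[φ0→K] = [9, 6, 8, 5]
r2 m[φ1→N] = [3, 9, 6, 8]
r2 m[φ1→S] = [8, 3, 5, 9]
r2 m[φ2→B] = [9, 9, 9, 8]
r2 m[φ2→K] = [9, 8, 9, 8]
r2 m[φ3→S] = [8, 8, 8, 6]
r2 m[φ3→J] = [7, 8, 5, 8]
r2 m[φ4→K] = [2, 4, 1, 5]
r2 m[N→φ0] = [3, 9, 6, 8]
r2 m[N→φ1] = [6, 9, 8, 5]
r2 m[B→φ2] = [1, 1, 1, 1]
r2 m[K→φ0] = [18, 32, 9, 40]
r2 m[K→φ2] = [18, 24, 8, 25]
r2 m[K→φ4] = [81, 48, 72, 40]
r2 m[S→φ1] = [8, 8, 8, 6]
r2 m[S→φ3] = [8, 3, 5, 9]
r2 m[J→φ3] = [1, 1, 1, 1]
r3 m[φ0→N] = [192, 162, 200, 200]
r3 m[φ0→K] = [81, 36, 63, 40]
r3 m[φ1→N] = [24, 64, 36, 48]
r3 m[φ1→S] = [72, 16, 45, 81]
r3 m[φ2→B] = [175, 175, 200, 192]
r3 m[φ2→K] = [9, 8, 9, 8]
r3 m[φ3→S] = [8, 8, 8, 6]
r3 m[φ3→J] = [56, 64, 40, 64]
r3 m[φ4→K] = [2, 4, 1, 5]
r3 m[N→φ0] = [3, 9, 6, 8]
r3 m[N→φ1] = [6, 9, 8, 5]
r3 m[B→φ2] = [1, 1, 1, 1]
r3 m[K→φ0] = [18, 32, 9, 40]
r3 m[K→φ2] = [18, 24, 8, 25]
r3 m[K→φ4] = [81, 48, 72, 40]
r3 m[S→φ1] = [8, 8, 8, 6]
r3 m[S→φ3] = [8, 3, 5, 9]
r3 m[J→φ3] = [1, 1, 1, 1]
r4 m[φ0→N] = [192, 162, 200, 200]
r4 m[φ0→K] = [81, 36, 63, 40]
r4 m[φ1→N] = [24, 64, 36, 48]
r4 m[φ1→S] = [72, 16, 45, 81]
r4 m[φ2→B] = [175, 175, 200, 192]
r4 m[φ2→K] = [9, 8, 9, 8]
r4 m[φ3→S] = [8, 8, 8, 6]
r4 m[φ3→J] = [56, 64, 40, 64]
r4 m[φ4→K] = [2, 4, 1, 5]
r4 m[N→φ0] = [24, 64, 36, 48]
r4 m[N→φ1] = [192, 162, 200, 200]
r4 m[B→φ2] = [1, 1, 1, 1]
r4 m[K→φ0] = [18, 32, 9, 40]
r4 m[K→φ2] = [162, 144, 63, 200]
r4 m[K→φ4] = [729, 288, 567, 320]
r4 m[S→φ1] = [8, 8, 8, 6]
r4 m[S→φ3] = [72, 16, 45, 81]
r4 m[J→φ3] = [1, 1, 1, 1]
r5 m[φ0→N] = [192, 162, 200, 200]
r5 m[φ0→K] = [576, 256, 448, 240]
r5 m[φ1→N] = [24, 64, 36, 48]
r5 m[φ1→S] = [1296, 600, 810, 1600]
r5 m[φ2→B] = [1458, 1400, 1600, 1152]
r5 m[φ2→K] = [9, 8, 9, 8]
r5 m[φ3→S] = [8, 8, 8, 6]
r5 m[φ3→J] = [504, 576, 360, 576]
r5 m[φ4→K] = [2, 4, 1, 5]
r5 m[N→φ0] = [24, 64, 36, 48]
r5 m[N→φ1] = [192, 162, 200, 200]
r5 m[B→φ2] = [1, 1, 1, 1]
r5 m[K→φ0] = [18, 32, 9, 40]
r5 m[K→φ2] = [162, 144, 63, 200]
r5 m[K→φ4] = [729, 288, 567, 320]
r5 m[S→φ1] = [8, 8, 8, 6]
r5 m[S→φ3] = [72, 16, 45, 81]
r5 m[J→φ3] = [1, 1, 1, 1]
r6 m[φ0→N] = [192, 162, 200, 200]
r6 m[φ0→K] = [576, 256, 448, 240]
r6 m[φ1→N] = [24, 64, 36, 48]
r6 m[φ1→S] = [1296, 600, 810, 1600]
r6 m[φ2→B] = [1458, 1400, 1600, 1152]
r6 m[φ2→K] = [9, 8, 9, 8]
r6 m[φ3→S] = [8, 8, 8, 6]
r6 m[φ3→J] = [504, 576, 360, 576]
r6 m[φ4→K] = [2, 4, 1, 5]
r6 m[N→φ0] = [24, 64, 36, 48]
r6 m[N→φ1] = [192, 162, 200, 200]
r6 m[B→φ2] = [1, 1, 1, 1]
r6 m[K→φ0] = [18, 32, 9, 40]
r6 m[K→φ2] = [1152, 1024, 448, 1200]
r6 m[K→φ4] = [5184, 2048, 4032, 1920]
r6 m[S→φ1] = [8, 8, 8, 6]
r6 m[S→φ3] = [1296, 600, 810, 1600]
r6 m[J→φ3] = [1, 1, 1, 1]
r7 m[φ0→N] = [192, 162, 200, 200]
r7 m[φ0→K] = [576, 256, 448, 240]
r7 m[φ1→N] = [24, 64, 36, 48]
r7 m[φ1→S] = [1296, 600, 810, 1600]
r7 m[φ2→B] = [10368, 8400, 10368, 8192]
r7 m[φ2→K] = [9, 8, 9, 8]
r7 m[φ3→S] = [8, 8, 8, 6]
r7 m[φ3→J] = [9600, 10368, 6480, 10368]
r7 m[φ4→K] = [2, 4, 1, 5]
r7 m[N→φ0] = [24, 64, 36, 48]
r7 m[N→φ1] = [192, 162, 200, 200]
r7 m[B→φ2] = [1, 1, 1, 1]
r7 m[K→φ0] = [18, 32, 9, 40]
r7 m[K→φ2] = [1152, 1024, 448, 1200]
r7 m[K→φ4] = [5184, 2048, 4032, 1920]
r7 m[S→φ1] = [8, 8, 8, 6]
r7 m[S→φ3] = [1296, 600, 810, 1600]
r7 m[J→φ3] = [1, 1, 1, 1]
r8 m[φ0→N] = [192, 162, 200, 200]
r8 m[φ0→K] = [576, 256, 448, 240]
r8 m[φ1→N] = [24, 64, 36, 48]
r8 m[φ1→S] = [1296, 600, 810, 1600]
r8 m[φ2→B] = [10368, 8400, 10368, 8192]
r8 m[φ2→K] = [9, 8, 9, 8]
r8 m[φ3→S] = [8, 8, 8, 6]
r8 m[φ3→J] = [9600, 10368, 6480, 10368]
r8 m[φ4→K] = [2, 4, 1, 5]
r8 m[N→φ0] = [24, 64, 36, 48]
r8 m[N→φ1] = [192, 162, 200, 200]
r8 m[B→φ2] = [1, 1, 1, 1]
r8 m[K→φ0] = [18, 32, 9, 40]
r8 m[K→φ2] = [1152, 1024, 448, 1200]
r8 m[K→φ4] = [5184, 2048, 4032, 1920]
r8 m[S→φ1] = [8, 8, 8, 6]
r8 m[S→φ3] = [1296, 600, 810, 1600]
r8 m[J→φ3] = [1, 1, 1, 1]
fixed point reached at round 8
b[B] = ⊗ incoming = [10368, 8400, 10368, 8192]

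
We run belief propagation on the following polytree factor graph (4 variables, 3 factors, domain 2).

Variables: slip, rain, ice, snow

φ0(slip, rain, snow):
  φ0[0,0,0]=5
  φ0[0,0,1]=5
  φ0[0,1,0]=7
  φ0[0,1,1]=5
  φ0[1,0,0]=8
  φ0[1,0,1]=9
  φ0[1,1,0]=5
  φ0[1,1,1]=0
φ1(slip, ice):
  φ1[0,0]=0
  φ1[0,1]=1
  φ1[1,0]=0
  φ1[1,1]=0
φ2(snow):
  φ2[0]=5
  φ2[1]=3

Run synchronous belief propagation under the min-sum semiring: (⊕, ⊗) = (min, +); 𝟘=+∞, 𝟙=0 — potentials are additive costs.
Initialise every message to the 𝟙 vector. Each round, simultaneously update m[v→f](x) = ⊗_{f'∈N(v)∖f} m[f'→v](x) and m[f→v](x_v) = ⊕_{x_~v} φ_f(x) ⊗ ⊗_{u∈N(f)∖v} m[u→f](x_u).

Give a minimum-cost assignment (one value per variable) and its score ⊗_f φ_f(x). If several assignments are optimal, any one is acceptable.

assignment: (slip=1, rain=1, ice=0, snow=1); score = 3

init: all messages = 𝟙 over 2 values
r1 m[φ0→slip] = [5, 0]
r1 m[φ0→rain] = [5, 0]
r1 m[φ0→snow] = [5, 0]
r1 m[φ1→slip] = [0, 0]
r1 m[φ1→ice] = [0, 0]
r1 m[φ2→snow] = [5, 3]
r1 m[slip→φ0] = [0, 0]
r1 m[slip→φ1] = [0, 0]
r1 m[rain→φ0] = [0, 0]
r1 m[ice→φ1] = [0, 0]
r1 m[snow→φ0] = [0, 0]
r1 m[snow→φ2] = [0, 0]
r2 m[φ0→slip] = [5, 0]
r2 m[φ0→rain] = [5, 0]
r2 m[φ0→snow] = [5, 0]
r2 m[φ1→slip] = [0, 0]
r2 m[φ1→ice] = [0, 0]
r2 m[φ2→snow] = [5, 3]
r2 m[slip→φ0] = [0, 0]
r2 m[slip→φ1] = [5, 0]
r2 m[rain→φ0] = [0, 0]
r2 m[ice→φ1] = [0, 0]
r2 m[snow→φ0] = [5, 3]
r2 m[snow→φ2] = [5, 0]
r3 m[φ0→slip] = [8, 3]
r3 m[φ0→rain] = [8, 3]
r3 m[φ0→snow] = [5, 0]
r3 m[φ1→slip] = [0, 0]
r3 m[φ1→ice] = [0, 0]
r3 m[φ2→snow] = [5, 3]
r3 m[slip→φ0] = [0, 0]
r3 m[slip→φ1] = [5, 0]
r3 m[rain→φ0] = [0, 0]
r3 m[ice→φ1] = [0, 0]
r3 m[snow→φ0] = [5, 3]
r3 m[snow→φ2] = [5, 0]
r4 m[φ0→slip] = [8, 3]
r4 m[φ0→rain] = [8, 3]
r4 m[φ0→snow] = [5, 0]
r4 m[φ1→slip] = [0, 0]
r4 m[φ1→ice] = [0, 0]
r4 m[φ2→snow] = [5, 3]
r4 m[slip→φ0] = [0, 0]
r4 m[slip→φ1] = [8, 3]
r4 m[rain→φ0] = [0, 0]
r4 m[ice→φ1] = [0, 0]
r4 m[snow→φ0] = [5, 3]
r4 m[snow→φ2] = [5, 0]
r5 m[φ0→slip] = [8, 3]
r5 m[φ0→rain] = [8, 3]
r5 m[φ0→snow] = [5, 0]
r5 m[φ1→slip] = [0, 0]
r5 m[φ1→ice] = [3, 3]
r5 m[φ2→snow] = [5, 3]
r5 m[slip→φ0] = [0, 0]
r5 m[slip→φ1] = [8, 3]
r5 m[rain→φ0] = [0, 0]
r5 m[ice→φ1] = [0, 0]
r5 m[snow→φ0] = [5, 3]
r5 m[snow→φ2] = [5, 0]
r6 m[φ0→slip] = [8, 3]
r6 m[φ0→rain] = [8, 3]
r6 m[φ0→snow] = [5, 0]
r6 m[φ1→slip] = [0, 0]
r6 m[φ1→ice] = [3, 3]
r6 m[φ2→snow] = [5, 3]
r6 m[slip→φ0] = [0, 0]
r6 m[slip→φ1] = [8, 3]
r6 m[rain→φ0] = [0, 0]
r6 m[ice→φ1] = [0, 0]
r6 m[snow→φ0] = [5, 3]
r6 m[snow→φ2] = [5, 0]
fixed point reached at round 6
traceback from slip: (slip=1, rain=1, ice=0, snow=1), score=3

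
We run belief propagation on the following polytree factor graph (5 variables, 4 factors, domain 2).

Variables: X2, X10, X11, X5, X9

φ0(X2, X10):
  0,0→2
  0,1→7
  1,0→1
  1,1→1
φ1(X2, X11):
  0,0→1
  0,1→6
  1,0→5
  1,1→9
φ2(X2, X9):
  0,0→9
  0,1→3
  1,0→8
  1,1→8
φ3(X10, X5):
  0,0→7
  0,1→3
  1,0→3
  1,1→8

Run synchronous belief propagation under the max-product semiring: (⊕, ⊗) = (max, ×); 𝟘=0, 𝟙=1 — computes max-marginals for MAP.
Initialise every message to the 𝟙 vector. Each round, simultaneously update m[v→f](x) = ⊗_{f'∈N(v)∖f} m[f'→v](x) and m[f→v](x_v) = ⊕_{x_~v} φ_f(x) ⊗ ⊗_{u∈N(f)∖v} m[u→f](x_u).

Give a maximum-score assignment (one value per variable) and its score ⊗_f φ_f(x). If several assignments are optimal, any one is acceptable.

assignment: (X2=0, X10=1, X11=1, X5=1, X9=0); score = 3024

init: all messages = 𝟙 over 2 values
r1 m[φ0→X2] = [7, 1]
r1 m[φ0→X10] = [2, 7]
r1 m[φ1→X2] = [6, 9]
r1 m[φ1→X11] = [5, 9]
r1 m[φ2→X2] = [9, 8]
r1 m[φ2→X9] = [9, 8]
r1 m[φ3→X10] = [7, 8]
r1 m[φ3→X5] = [7, 8]
r1 m[X2→φ0] = [1, 1]
r1 m[X2→φ1] = [1, 1]
r1 m[X2→φ2] = [1, 1]
r1 m[X10→φ0] = [1, 1]
r1 m[X10→φ3] = [1, 1]
r1 m[X11→φ1] = [1, 1]
r1 m[X5→φ3] = [1, 1]
r1 m[X9→φ2] = [1, 1]
r2 m[φ0→X2] = [7, 1]
r2 m[φ0→X10] = [2, 7]
r2 m[φ1→X2] = [6, 9]
r2 m[φ1→X11] = [5, 9]
r2 m[φ2→X2] = [9, 8]
r2 m[φ2→X9] = [9, 8]
r2 m[φ3→X10] = [7, 8]
r2 m[φ3→X5] = [7, 8]
r2 m[X2→φ0] = [54, 72]
r2 m[X2→φ1] = [63, 8]
r2 m[X2→φ2] = [42, 9]
r2 m[X10→φ0] = [7, 8]
r2 m[X10→φ3] = [2, 7]
r2 m[X11→φ1] = [1, 1]
r2 m[X5→φ3] = [1, 1]
r2 m[X9→φ2] = [1, 1]
r3 m[φ0→X2] = [56, 8]
r3 m[φ0→X10] = [108, 378]
r3 m[φ1→X2] = [6, 9]
r3 m[φ1→X11] = [63, 378]
r3 m[φ2→X2] = [9, 8]
r3 m[φ2→X9] = [378, 126]
r3 m[φ3→X10] = [7, 8]
r3 m[φ3→X5] = [21, 56]
r3 m[X2→φ0] = [54, 72]
r3 m[X2→φ1] = [63, 8]
r3 m[X2→φ2] = [42, 9]
r3 m[X10→φ0] = [7, 8]
r3 m[X10→φ3] = [2, 7]
r3 m[X11→φ1] = [1, 1]
r3 m[X5→φ3] = [1, 1]
r3 m[X9→φ2] = [1, 1]
r4 m[φ0→X2] = [56, 8]
r4 m[φ0→X10] = [108, 378]
r4 m[φ1→X2] = [6, 9]
r4 m[φ1→X11] = [63, 378]
r4 m[φ2→X2] = [9, 8]
r4 m[φ2→X9] = [378, 126]
r4 m[φ3→X10] = [7, 8]
r4 m[φ3→X5] = [21, 56]
r4 m[X2→φ0] = [54, 72]
r4 m[X2→φ1] = [504, 64]
r4 m[X2→φ2] = [336, 72]
r4 m[X10→φ0] = [7, 8]
r4 m[X10→φ3] = [108, 378]
r4 m[X11→φ1] = [1, 1]
r4 m[X5→φ3] = [1, 1]
r4 m[X9→φ2] = [1, 1]
r5 m[φ0→X2] = [56, 8]
r5 m[φ0→X10] = [108, 378]
r5 m[φ1→X2] = [6, 9]
r5 m[φ1→X11] = [504, 3024]
r5 m[φ2→X2] = [9, 8]
r5 m[φ2→X9] = [3024, 1008]
r5 m[φ3→X10] = [7, 8]
r5 m[φ3→X5] = [1134, 3024]
r5 m[X2→φ0] = [54, 72]
r5 m[X2→φ1] = [504, 64]
r5 m[X2→φ2] = [336, 72]
r5 m[X10→φ0] = [7, 8]
r5 m[X10→φ3] = [108, 378]
r5 m[X11→φ1] = [1, 1]
r5 m[X5→φ3] = [1, 1]
r5 m[X9→φ2] = [1, 1]
r6 m[φ0→X2] = [56, 8]
r6 m[φ0→X10] = [108, 378]
r6 m[φ1→X2] = [6, 9]
r6 m[φ1→X11] = [504, 3024]
r6 m[φ2→X2] = [9, 8]
r6 m[φ2→X9] = [3024, 1008]
r6 m[φ3→X10] = [7, 8]
r6 m[φ3→X5] = [1134, 3024]
r6 m[X2→φ0] = [54, 72]
r6 m[X2→φ1] = [504, 64]
r6 m[X2→φ2] = [336, 72]
r6 m[X10→φ0] = [7, 8]
r6 m[X10→φ3] = [108, 378]
r6 m[X11→φ1] = [1, 1]
r6 m[X5→φ3] = [1, 1]
r6 m[X9→φ2] = [1, 1]
fixed point reached at round 6
traceback from X2: (X2=0, X10=1, X11=1, X5=1, X9=0), score=3024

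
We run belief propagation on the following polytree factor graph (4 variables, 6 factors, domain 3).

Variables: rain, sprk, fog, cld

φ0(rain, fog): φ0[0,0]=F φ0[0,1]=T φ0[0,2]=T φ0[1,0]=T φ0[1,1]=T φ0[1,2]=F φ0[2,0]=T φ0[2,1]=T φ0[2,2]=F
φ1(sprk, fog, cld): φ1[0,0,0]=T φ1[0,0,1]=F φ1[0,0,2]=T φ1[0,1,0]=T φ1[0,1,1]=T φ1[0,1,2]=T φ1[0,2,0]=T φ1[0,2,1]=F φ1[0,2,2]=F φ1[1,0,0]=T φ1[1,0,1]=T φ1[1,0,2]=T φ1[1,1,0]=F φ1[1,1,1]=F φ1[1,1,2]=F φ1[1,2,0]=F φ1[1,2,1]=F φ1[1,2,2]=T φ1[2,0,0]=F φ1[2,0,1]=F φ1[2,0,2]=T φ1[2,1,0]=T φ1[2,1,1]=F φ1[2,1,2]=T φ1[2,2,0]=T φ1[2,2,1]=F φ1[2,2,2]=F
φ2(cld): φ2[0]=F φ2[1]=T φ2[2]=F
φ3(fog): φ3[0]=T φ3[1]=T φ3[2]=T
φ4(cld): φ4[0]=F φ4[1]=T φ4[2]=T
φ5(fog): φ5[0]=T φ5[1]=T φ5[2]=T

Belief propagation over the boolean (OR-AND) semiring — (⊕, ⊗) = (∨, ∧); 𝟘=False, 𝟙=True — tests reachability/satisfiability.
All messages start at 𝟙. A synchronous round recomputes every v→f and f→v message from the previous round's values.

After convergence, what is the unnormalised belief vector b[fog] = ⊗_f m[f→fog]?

init: all messages = 𝟙 over 3 values
r1 m[φ0→rain] = [T, T, T]
r1 m[φ0→fog] = [T, T, T]
r1 m[φ1→sprk] = [T, T, T]
r1 m[φ1→fog] = [T, T, T]
r1 m[φ1→cld] = [T, T, T]
r1 m[φ2→cld] = [F, T, F]
r1 m[φ3→fog] = [T, T, T]
r1 m[φ4→cld] = [F, T, T]
r1 m[φ5→fog] = [T, T, T]
r1 m[rain→φ0] = [T, T, T]
r1 m[sprk→φ1] = [T, T, T]
r1 m[fog→φ0] = [T, T, T]
r1 m[fog→φ1] = [T, T, T]
r1 m[fog→φ3] = [T, T, T]
r1 m[fog→φ5] = [T, T, T]
r1 m[cld→φ1] = [T, T, T]
r1 m[cld→φ2] = [T, T, T]
r1 m[cld→φ4] = [T, T, T]
r2 m[φ0→rain] = [T, T, T]
r2 m[φ0→fog] = [T, T, T]
r2 m[φ1→sprk] = [T, T, T]
r2 m[φ1→fog] = [T, T, T]
r2 m[φ1→cld] = [T, T, T]
r2 m[φ2→cld] = [F, T, F]
r2 m[φ3→fog] = [T, T, T]
r2 m[φ4→cld] = [F, T, T]
r2 m[φ5→fog] = [T, T, T]
r2 m[rain→φ0] = [T, T, T]
r2 m[sprk→φ1] = [T, T, T]
r2 m[fog→φ0] = [T, T, T]
r2 m[fog→φ1] = [T, T, T]
r2 m[fog→φ3] = [T, T, T]
r2 m[fog→φ5] = [T, T, T]
r2 m[cld→φ1] = [F, T, F]
r2 m[cld→φ2] = [F, T, T]
r2 m[cld→φ4] = [F, T, F]
r3 m[φ0→rain] = [T, T, T]
r3 m[φ0→fog] = [T, T, T]
r3 m[φ1→sprk] = [T, T, F]
r3 m[φ1→fog] = [T, T, F]
r3 m[φ1→cld] = [T, T, T]
r3 m[φ2→cld] = [F, T, F]
r3 m[φ3→fog] = [T, T, T]
r3 m[φ4→cld] = [F, T, T]
r3 m[φ5→fog] = [T, T, T]
r3 m[rain→φ0] = [T, T, T]
r3 m[sprk→φ1] = [T, T, T]
r3 m[fog→φ0] = [T, T, T]
r3 m[fog→φ1] = [T, T, T]
r3 m[fog→φ3] = [T, T, T]
r3 m[fog→φ5] = [T, T, T]
r3 m[cld→φ1] = [F, T, F]
r3 m[cld→φ2] = [F, T, T]
r3 m[cld→φ4] = [F, T, F]
r4 m[φ0→rain] = [T, T, T]
r4 m[φ0→fog] = [T, T, T]
r4 m[φ1→sprk] = [T, T, F]
r4 m[φ1→fog] = [T, T, F]
r4 m[φ1→cld] = [T, T, T]
r4 m[φ2→cld] = [F, T, F]
r4 m[φ3→fog] = [T, T, T]
r4 m[φ4→cld] = [F, T, T]
r4 m[φ5→fog] = [T, T, T]
r4 m[rain→φ0] = [T, T, T]
r4 m[sprk→φ1] = [T, T, T]
r4 m[fog→φ0] = [T, T, F]
r4 m[fog→φ1] = [T, T, T]
r4 m[fog→φ3] = [T, T, F]
r4 m[fog→φ5] = [T, T, F]
r4 m[cld→φ1] = [F, T, F]
r4 m[cld→φ2] = [F, T, T]
r4 m[cld→φ4] = [F, T, F]
r5 m[φ0→rain] = [T, T, T]
r5 m[φ0→fog] = [T, T, T]
r5 m[φ1→sprk] = [T, T, F]
r5 m[φ1→fog] = [T, T, F]
r5 m[φ1→cld] = [T, T, T]
r5 m[φ2→cld] = [F, T, F]
r5 m[φ3→fog] = [T, T, T]
r5 m[φ4→cld] = [F, T, T]
r5 m[φ5→fog] = [T, T, T]
r5 m[rain→φ0] = [T, T, T]
r5 m[sprk→φ1] = [T, T, T]
r5 m[fog→φ0] = [T, T, F]
r5 m[fog→φ1] = [T, T, T]
r5 m[fog→φ3] = [T, T, F]
r5 m[fog→φ5] = [T, T, F]
r5 m[cld→φ1] = [F, T, F]
r5 m[cld→φ2] = [F, T, T]
r5 m[cld→φ4] = [F, T, F]
fixed point reached at round 5
b[fog] = ⊗ incoming = [T, T, F]

b[fog] = [T, T, F]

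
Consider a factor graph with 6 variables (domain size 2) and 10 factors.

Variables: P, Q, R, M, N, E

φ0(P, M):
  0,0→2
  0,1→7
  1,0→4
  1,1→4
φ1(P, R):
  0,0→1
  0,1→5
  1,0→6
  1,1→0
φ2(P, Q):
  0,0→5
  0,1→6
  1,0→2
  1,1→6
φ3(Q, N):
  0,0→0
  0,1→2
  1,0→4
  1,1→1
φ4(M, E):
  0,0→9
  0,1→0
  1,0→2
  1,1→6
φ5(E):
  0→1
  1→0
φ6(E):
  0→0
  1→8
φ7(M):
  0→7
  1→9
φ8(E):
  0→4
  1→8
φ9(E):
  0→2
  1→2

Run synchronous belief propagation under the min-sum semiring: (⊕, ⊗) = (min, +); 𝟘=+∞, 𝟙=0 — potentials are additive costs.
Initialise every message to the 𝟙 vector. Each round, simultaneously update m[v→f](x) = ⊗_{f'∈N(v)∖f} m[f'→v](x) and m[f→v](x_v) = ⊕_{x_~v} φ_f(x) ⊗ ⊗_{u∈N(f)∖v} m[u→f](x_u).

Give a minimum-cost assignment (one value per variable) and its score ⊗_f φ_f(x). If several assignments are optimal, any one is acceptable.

assignment: (P=1, Q=0, R=1, M=1, N=0, E=0); score = 24

init: all messages = 𝟙 over 2 values
r1 m[φ0→P] = [2, 4]
r1 m[φ0→M] = [2, 4]
r1 m[φ1→P] = [1, 0]
r1 m[φ1→R] = [1, 0]
r1 m[φ2→P] = [5, 2]
r1 m[φ2→Q] = [2, 6]
r1 m[φ3→Q] = [0, 1]
r1 m[φ3→N] = [0, 1]
r1 m[φ4→M] = [0, 2]
r1 m[φ4→E] = [2, 0]
r1 m[φ5→E] = [1, 0]
r1 m[φ6→E] = [0, 8]
r1 m[φ7→M] = [7, 9]
r1 m[φ8→E] = [4, 8]
r1 m[φ9→E] = [2, 2]
r1 m[P→φ0] = [0, 0]
r1 m[P→φ1] = [0, 0]
r1 m[P→φ2] = [0, 0]
r1 m[Q→φ2] = [0, 0]
r1 m[Q→φ3] = [0, 0]
r1 m[R→φ1] = [0, 0]
r1 m[M→φ0] = [0, 0]
r1 m[M→φ4] = [0, 0]
r1 m[M→φ7] = [0, 0]
r1 m[N→φ3] = [0, 0]
r1 m[E→φ4] = [0, 0]
r1 m[E→φ5] = [0, 0]
r1 m[E→φ6] = [0, 0]
r1 m[E→φ8] = [0, 0]
r1 m[E→φ9] = [0, 0]
r2 m[φ0→P] = [2, 4]
r2 m[φ0→M] = [2, 4]
r2 m[φ1→P] = [1, 0]
r2 m[φ1→R] = [1, 0]
r2 m[φ2→P] = [5, 2]
r2 m[φ2→Q] = [2, 6]
r2 m[φ3→Q] = [0, 1]
r2 m[φ3→N] = [0, 1]
r2 m[φ4→M] = [0, 2]
r2 m[φ4→E] = [2, 0]
r2 m[φ5→E] = [1, 0]
r2 m[φ6→E] = [0, 8]
r2 m[φ7→M] = [7, 9]
r2 m[φ8→E] = [4, 8]
r2 m[φ9→E] = [2, 2]
r2 m[P→φ0] = [6, 2]
r2 m[P→φ1] = [7, 6]
r2 m[P→φ2] = [3, 4]
r2 m[Q→φ2] = [0, 1]
r2 m[Q→φ3] = [2, 6]
r2 m[R→φ1] = [0, 0]
r2 m[M→φ0] = [7, 11]
r2 m[M→φ4] = [9, 13]
r2 m[M→φ7] = [2, 6]
r2 m[N→φ3] = [0, 0]
r2 m[E→φ4] = [7, 18]
r2 m[E→φ5] = [8, 18]
r2 m[E→φ6] = [9, 10]
r2 m[E→φ8] = [5, 10]
r2 m[E→φ9] = [7, 16]
r3 m[φ0→P] = [9, 11]
r3 m[φ0→M] = [6, 6]
r3 m[φ1→P] = [1, 0]
r3 m[φ1→R] = [8, 6]
r3 m[φ2→P] = [5, 2]
r3 m[φ2→Q] = [6, 9]
r3 m[φ3→Q] = [0, 1]
r3 m[φ3→N] = [2, 4]
r3 m[φ4→M] = [16, 9]
r3 m[φ4→E] = [15, 9]
r3 m[φ5→E] = [1, 0]
r3 m[φ6→E] = [0, 8]
r3 m[φ7→M] = [7, 9]
r3 m[φ8→E] = [4, 8]
r3 m[φ9→E] = [2, 2]
r3 m[P→φ0] = [6, 2]
r3 m[P→φ1] = [7, 6]
r3 m[P→φ2] = [3, 4]
r3 m[Q→φ2] = [0, 1]
r3 m[Q→φ3] = [2, 6]
r3 m[R→φ1] = [0, 0]
r3 m[M→φ0] = [7, 11]
r3 m[M→φ4] = [9, 13]
r3 m[M→φ7] = [2, 6]
r3 m[N→φ3] = [0, 0]
r3 m[E→φ4] = [7, 18]
r3 m[E→φ5] = [8, 18]
r3 m[E→φ6] = [9, 10]
r3 m[E→φ8] = [5, 10]
r3 m[E→φ9] = [7, 16]
r4 m[φ0→P] = [9, 11]
r4 m[φ0→M] = [6, 6]
r4 m[φ1→P] = [1, 0]
r4 m[φ1→R] = [8, 6]
r4 m[φ2→P] = [5, 2]
r4 m[φ2→Q] = [6, 9]
r4 m[φ3→Q] = [0, 1]
r4 m[φ3→N] = [2, 4]
r4 m[φ4→M] = [16, 9]
r4 m[φ4→E] = [15, 9]
r4 m[φ5→E] = [1, 0]
r4 m[φ6→E] = [0, 8]
r4 m[φ7→M] = [7, 9]
r4 m[φ8→E] = [4, 8]
r4 m[φ9→E] = [2, 2]
r4 m[P→φ0] = [6, 2]
r4 m[P→φ1] = [14, 13]
r4 m[P→φ2] = [10, 11]
r4 m[Q→φ2] = [0, 1]
r4 m[Q→φ3] = [6, 9]
r4 m[R→φ1] = [0, 0]
r4 m[M→φ0] = [23, 18]
r4 m[M→φ4] = [13, 15]
r4 m[M→φ7] = [22, 15]
r4 m[N→φ3] = [0, 0]
r4 m[E→φ4] = [7, 18]
r4 m[E→φ5] = [21, 27]
r4 m[E→φ6] = [22, 19]
r4 m[E→φ8] = [18, 19]
r4 m[E→φ9] = [20, 25]
r5 m[φ0→P] = [25, 22]
r5 m[φ0→M] = [6, 6]
r5 m[φ1→P] = [1, 0]
r5 m[φ1→R] = [15, 13]
r5 m[φ2→P] = [5, 2]
r5 m[φ2→Q] = [13, 16]
r5 m[φ3→Q] = [0, 1]
r5 m[φ3→N] = [6, 8]
r5 m[φ4→M] = [16, 9]
r5 m[φ4→E] = [17, 13]
r5 m[φ5→E] = [1, 0]
r5 m[φ6→E] = [0, 8]
r5 m[φ7→M] = [7, 9]
r5 m[φ8→E] = [4, 8]
r5 m[φ9→E] = [2, 2]
r5 m[P→φ0] = [6, 2]
r5 m[P→φ1] = [14, 13]
r5 m[P→φ2] = [10, 11]
r5 m[Q→φ2] = [0, 1]
r5 m[Q→φ3] = [6, 9]
r5 m[R→φ1] = [0, 0]
r5 m[M→φ0] = [23, 18]
r5 m[M→φ4] = [13, 15]
r5 m[M→φ7] = [22, 15]
r5 m[N→φ3] = [0, 0]
r5 m[E→φ4] = [7, 18]
r5 m[E→φ5] = [21, 27]
r5 m[E→φ6] = [22, 19]
r5 m[E→φ8] = [18, 19]
r5 m[E→φ9] = [20, 25]
r6 m[φ0→P] = [25, 22]
r6 m[φ0→M] = [6, 6]
r6 m[φ1→P] = [1, 0]
r6 m[φ1→R] = [15, 13]
r6 m[φ2→P] = [5, 2]
r6 m[φ2→Q] = [13, 16]
r6 m[φ3→Q] = [0, 1]
r6 m[φ3→N] = [6, 8]
r6 m[φ4→M] = [16, 9]
r6 m[φ4→E] = [17, 13]
r6 m[φ5→E] = [1, 0]
r6 m[φ6→E] = [0, 8]
r6 m[φ7→M] = [7, 9]
r6 m[φ8→E] = [4, 8]
r6 m[φ9→E] = [2, 2]
r6 m[P→φ0] = [6, 2]
r6 m[P→φ1] = [30, 24]
r6 m[P→φ2] = [26, 22]
r6 m[Q→φ2] = [0, 1]
r6 m[Q→φ3] = [13, 16]
r6 m[R→φ1] = [0, 0]
r6 m[M→φ0] = [23, 18]
r6 m[M→φ4] = [13, 15]
r6 m[M→φ7] = [22, 15]
r6 m[N→φ3] = [0, 0]
r6 m[E→φ4] = [7, 18]
r6 m[E→φ5] = [23, 31]
r6 m[E→φ6] = [24, 23]
r6 m[E→φ8] = [20, 23]
r6 m[E→φ9] = [22, 29]
r7 m[φ0→P] = [25, 22]
r7 m[φ0→M] = [6, 6]
r7 m[φ1→P] = [1, 0]
r7 m[φ1→R] = [30, 24]
r7 m[φ2→P] = [5, 2]
r7 m[φ2→Q] = [24, 28]
r7 m[φ3→Q] = [0, 1]
r7 m[φ3→N] = [13, 15]
r7 m[φ4→M] = [16, 9]
r7 m[φ4→E] = [17, 13]
r7 m[φ5→E] = [1, 0]
r7 m[φ6→E] = [0, 8]
r7 m[φ7→M] = [7, 9]
r7 m[φ8→E] = [4, 8]
r7 m[φ9→E] = [2, 2]
r7 m[P→φ0] = [6, 2]
r7 m[P→φ1] = [30, 24]
r7 m[P→φ2] = [26, 22]
r7 m[Q→φ2] = [0, 1]
r7 m[Q→φ3] = [13, 16]
r7 m[R→φ1] = [0, 0]
r7 m[M→φ0] = [23, 18]
r7 m[M→φ4] = [13, 15]
r7 m[M→φ7] = [22, 15]
r7 m[N→φ3] = [0, 0]
r7 m[E→φ4] = [7, 18]
r7 m[E→φ5] = [23, 31]
r7 m[E→φ6] = [24, 23]
r7 m[E→φ8] = [20, 23]
r7 m[E→φ9] = [22, 29]
r8 m[φ0→P] = [25, 22]
r8 m[φ0→M] = [6, 6]
r8 m[φ1→P] = [1, 0]
r8 m[φ1→R] = [30, 24]
r8 m[φ2→P] = [5, 2]
r8 m[φ2→Q] = [24, 28]
r8 m[φ3→Q] = [0, 1]
r8 m[φ3→N] = [13, 15]
r8 m[φ4→M] = [16, 9]
r8 m[φ4→E] = [17, 13]
r8 m[φ5→E] = [1, 0]
r8 m[φ6→E] = [0, 8]
r8 m[φ7→M] = [7, 9]
r8 m[φ8→E] = [4, 8]
r8 m[φ9→E] = [2, 2]
r8 m[P→φ0] = [6, 2]
r8 m[P→φ1] = [30, 24]
r8 m[P→φ2] = [26, 22]
r8 m[Q→φ2] = [0, 1]
r8 m[Q→φ3] = [24, 28]
r8 m[R→φ1] = [0, 0]
r8 m[M→φ0] = [23, 18]
r8 m[M→φ4] = [13, 15]
r8 m[M→φ7] = [22, 15]
r8 m[N→φ3] = [0, 0]
r8 m[E→φ4] = [7, 18]
r8 m[E→φ5] = [23, 31]
r8 m[E→φ6] = [24, 23]
r8 m[E→φ8] = [20, 23]
r8 m[E→φ9] = [22, 29]
r9 m[φ0→P] = [25, 22]
r9 m[φ0→M] = [6, 6]
r9 m[φ1→P] = [1, 0]
r9 m[φ1→R] = [30, 24]
r9 m[φ2→P] = [5, 2]
r9 m[φ2→Q] = [24, 28]
r9 m[φ3→Q] = [0, 1]
r9 m[φ3→N] = [24, 26]
r9 m[φ4→M] = [16, 9]
r9 m[φ4→E] = [17, 13]
r9 m[φ5→E] = [1, 0]
r9 m[φ6→E] = [0, 8]
r9 m[φ7→M] = [7, 9]
r9 m[φ8→E] = [4, 8]
r9 m[φ9→E] = [2, 2]
r9 m[P→φ0] = [6, 2]
r9 m[P→φ1] = [30, 24]
r9 m[P→φ2] = [26, 22]
r9 m[Q→φ2] = [0, 1]
r9 m[Q→φ3] = [24, 28]
r9 m[R→φ1] = [0, 0]
r9 m[M→φ0] = [23, 18]
r9 m[M→φ4] = [13, 15]
r9 m[M→φ7] = [22, 15]
r9 m[N→φ3] = [0, 0]
r9 m[E→φ4] = [7, 18]
r9 m[E→φ5] = [23, 31]
r9 m[E→φ6] = [24, 23]
r9 m[E→φ8] = [20, 23]
r9 m[E→φ9] = [22, 29]
r10 m[φ0→P] = [25, 22]
r10 m[φ0→M] = [6, 6]
r10 m[φ1→P] = [1, 0]
r10 m[φ1→R] = [30, 24]
r10 m[φ2→P] = [5, 2]
r10 m[φ2→Q] = [24, 28]
r10 m[φ3→Q] = [0, 1]
r10 m[φ3→N] = [24, 26]
r10 m[φ4→M] = [16, 9]
r10 m[φ4→E] = [17, 13]
r10 m[φ5→E] = [1, 0]
r10 m[φ6→E] = [0, 8]
r10 m[φ7→M] = [7, 9]
r10 m[φ8→E] = [4, 8]
r10 m[φ9→E] = [2, 2]
r10 m[P→φ0] = [6, 2]
r10 m[P→φ1] = [30, 24]
r10 m[P→φ2] = [26, 22]
r10 m[Q→φ2] = [0, 1]
r10 m[Q→φ3] = [24, 28]
r10 m[R→φ1] = [0, 0]
r10 m[M→φ0] = [23, 18]
r10 m[M→φ4] = [13, 15]
r10 m[M→φ7] = [22, 15]
r10 m[N→φ3] = [0, 0]
r10 m[E→φ4] = [7, 18]
r10 m[E→φ5] = [23, 31]
r10 m[E→φ6] = [24, 23]
r10 m[E→φ8] = [20, 23]
r10 m[E→φ9] = [22, 29]
fixed point reached at round 10
traceback from P: (P=1, Q=0, R=1, M=1, N=0, E=0), score=24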